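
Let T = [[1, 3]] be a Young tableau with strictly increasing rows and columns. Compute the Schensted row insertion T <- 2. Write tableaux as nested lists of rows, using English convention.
In row 1, 2 replaces 3 (the leftmost entry greater than 2); 3 is bumped to row 2. 3 starts a new row 2. The new tableau is [[1, 2], [3]].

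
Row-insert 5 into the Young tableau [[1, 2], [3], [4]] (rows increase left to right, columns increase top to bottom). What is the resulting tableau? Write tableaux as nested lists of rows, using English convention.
[[1, 2, 5], [3], [4]]

5 is larger than every entry of row 1, so it is appended to row 1. The new tableau is [[1, 2, 5], [3], [4]].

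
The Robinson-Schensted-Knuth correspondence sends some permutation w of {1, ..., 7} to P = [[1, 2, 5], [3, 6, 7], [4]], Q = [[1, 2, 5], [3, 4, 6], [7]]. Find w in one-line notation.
4 6 1 3 7 5 2

Reverse the RSK construction: for i from n down to 1, find the cell of Q containing i, remove the entry at that cell from P, and reverse-bump it up through P; the value ejected from row 1 is w(i).

Step i=7: Q has 7 at row 3, column 1; remove 4 from row 3 of P and reverse-bump: 4 enters row 2 and ejects 3; 3 enters row 1 and ejects 2. So w(7) = 2. P is now [[1, 3, 5], [4, 6, 7]].
Step i=6: Q has 6 at row 2, column 3; remove 7 from row 2 of P and reverse-bump: 7 enters row 1 and ejects 5. So w(6) = 5. P is now [[1, 3, 7], [4, 6]].
Step i=5: Q has 5 at row 1, column 3; remove that cell from P, ejecting 7. So w(5) = 7. P is now [[1, 3], [4, 6]].
Step i=4: Q has 4 at row 2, column 2; remove 6 from row 2 of P and reverse-bump: 6 enters row 1 and ejects 3. So w(4) = 3. P is now [[1, 6], [4]].
Step i=3: Q has 3 at row 2, column 1; remove 4 from row 2 of P and reverse-bump: 4 enters row 1 and ejects 1. So w(3) = 1. P is now [[4, 6]].
Step i=2: Q has 2 at row 1, column 2; remove that cell from P, ejecting 6. So w(2) = 6. P is now [[4]].
Step i=1: Q has 1 at row 1, column 1; remove that cell from P, ejecting 4. So w(1) = 4. P is now [].

So w = 4 6 1 3 7 5 2.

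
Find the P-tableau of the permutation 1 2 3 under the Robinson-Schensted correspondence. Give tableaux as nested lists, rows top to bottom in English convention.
After inserting 1: P = [[1]].
After inserting 2: P = [[1, 2]].
After inserting 3: P = [[1, 2, 3]].

So P = [[1, 2, 3]].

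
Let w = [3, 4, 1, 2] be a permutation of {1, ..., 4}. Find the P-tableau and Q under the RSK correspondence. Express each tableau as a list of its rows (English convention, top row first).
P = [[1, 2], [3, 4]], Q = [[1, 2], [3, 4]]

Insert each entry of the permutation into P by Schensted row insertion, recording in Q the position of each new cell.

Insert 3: appended to row 1. P = [[3]].
Insert 4: appended to row 1. P = [[3, 4]].
Insert 1: 1 bumps 3 from row 1; 3 starts row 2. P = [[1, 4], [3]].
Insert 2: 2 bumps 4 from row 1; 4 appends to row 2. P = [[1, 2], [3, 4]].

So P = [[1, 2], [3, 4]], Q = [[1, 2], [3, 4]].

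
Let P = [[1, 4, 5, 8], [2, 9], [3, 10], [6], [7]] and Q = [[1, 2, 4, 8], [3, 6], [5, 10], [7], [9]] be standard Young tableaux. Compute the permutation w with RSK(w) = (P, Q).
Reverse the RSK construction: for i from n down to 1, find the cell of Q containing i, remove the entry at that cell from P, and reverse-bump it up through P; the value ejected from row 1 is w(i).

Step i=10: Q has 10 at row 3, column 2; remove 10 from row 3 of P and reverse-bump: 10 enters row 2 and ejects 9; 9 enters row 1 and ejects 8. So w(10) = 8. P is now [[1, 4, 5, 9], [2, 10], [3], [6], [7]].
Step i=9: Q has 9 at row 5, column 1; remove 7 from row 5 of P and reverse-bump: 7 enters row 4 and ejects 6; 6 enters row 3 and ejects 3; 3 enters row 2 and ejects 2; 2 enters row 1 and ejects 1. So w(9) = 1. P is now [[2, 4, 5, 9], [3, 10], [6], [7]].
Step i=8: Q has 8 at row 1, column 4; remove that cell from P, ejecting 9. So w(8) = 9. P is now [[2, 4, 5], [3, 10], [6], [7]].
Step i=7: Q has 7 at row 4, column 1; remove 7 from row 4 of P and reverse-bump: 7 enters row 3 and ejects 6; 6 enters row 2 and ejects 3; 3 enters row 1 and ejects 2. So w(7) = 2. P is now [[3, 4, 5], [6, 10], [7]].
Step i=6: Q has 6 at row 2, column 2; remove 10 from row 2 of P and reverse-bump: 10 enters row 1 and ejects 5. So w(6) = 5. P is now [[3, 4, 10], [6], [7]].
Step i=5: Q has 5 at row 3, column 1; remove 7 from row 3 of P and reverse-bump: 7 enters row 2 and ejects 6; 6 enters row 1 and ejects 4. So w(5) = 4. P is now [[3, 6, 10], [7]].
Step i=4: Q has 4 at row 1, column 3; remove that cell from P, ejecting 10. So w(4) = 10. P is now [[3, 6], [7]].
Step i=3: Q has 3 at row 2, column 1; remove 7 from row 2 of P and reverse-bump: 7 enters row 1 and ejects 6. So w(3) = 6. P is now [[3, 7]].
Step i=2: Q has 2 at row 1, column 2; remove that cell from P, ejecting 7. So w(2) = 7. P is now [[3]].
Step i=1: Q has 1 at row 1, column 1; remove that cell from P, ejecting 3. So w(1) = 3. P is now [].

So w = 3 7 6 10 4 5 2 9 1 8.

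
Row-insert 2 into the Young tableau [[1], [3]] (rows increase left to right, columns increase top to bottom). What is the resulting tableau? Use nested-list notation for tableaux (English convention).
[[1, 2], [3]]

2 is larger than every entry of row 1, so it is appended to row 1. The new tableau is [[1, 2], [3]].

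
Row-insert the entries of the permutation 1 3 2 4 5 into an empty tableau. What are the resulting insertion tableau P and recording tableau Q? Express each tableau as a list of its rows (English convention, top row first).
Insert each entry of the permutation into P by Schensted row insertion, recording in Q the position of each new cell.

Insert 1: appended to row 1. P = [[1]], Q = [[1]].
Insert 3: appended to row 1. P = [[1, 3]], Q = [[1, 2]].
Insert 2: 2 bumps 3 from row 1; 3 starts row 2. P = [[1, 2], [3]], Q = [[1, 2], [3]].
Insert 4: appended to row 1. P = [[1, 2, 4], [3]], Q = [[1, 2, 4], [3]].
Insert 5: appended to row 1. P = [[1, 2, 4, 5], [3]], Q = [[1, 2, 4, 5], [3]].

So P = [[1, 2, 4, 5], [3]], Q = [[1, 2, 4, 5], [3]].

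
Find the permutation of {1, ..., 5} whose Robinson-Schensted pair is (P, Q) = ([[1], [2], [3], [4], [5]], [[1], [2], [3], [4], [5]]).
Reverse RSK: for i = n, n-1, ..., 1, locate i in Q, remove the corresponding corner cell from P, and reverse-bump its entry up through P; the value ejected from row 1 is w(i).

So w = 5 4 3 2 1.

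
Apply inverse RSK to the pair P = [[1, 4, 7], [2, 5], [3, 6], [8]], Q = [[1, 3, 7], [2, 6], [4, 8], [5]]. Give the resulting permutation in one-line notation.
8 3 6 2 1 5 7 4

Reverse the RSK construction: for i from n down to 1, find the cell of Q containing i, remove the entry at that cell from P, and reverse-bump it up through P; the value ejected from row 1 is w(i).

Step i=8: Q has 8 at row 3, column 2; remove 6 from row 3 of P and reverse-bump: 6 enters row 2 and ejects 5; 5 enters row 1 and ejects 4. So w(8) = 4. P is now [[1, 5, 7], [2, 6], [3], [8]].
Step i=7: Q has 7 at row 1, column 3; remove that cell from P, ejecting 7. So w(7) = 7. P is now [[1, 5], [2, 6], [3], [8]].
Step i=6: Q has 6 at row 2, column 2; remove 6 from row 2 of P and reverse-bump: 6 enters row 1 and ejects 5. So w(6) = 5. P is now [[1, 6], [2], [3], [8]].
Step i=5: Q has 5 at row 4, column 1; remove 8 from row 4 of P and reverse-bump: 8 enters row 3 and ejects 3; 3 enters row 2 and ejects 2; 2 enters row 1 and ejects 1. So w(5) = 1. P is now [[2, 6], [3], [8]].
Step i=4: Q has 4 at row 3, column 1; remove 8 from row 3 of P and reverse-bump: 8 enters row 2 and ejects 3; 3 enters row 1 and ejects 2. So w(4) = 2. P is now [[3, 6], [8]].
Step i=3: Q has 3 at row 1, column 2; remove that cell from P, ejecting 6. So w(3) = 6. P is now [[3], [8]].
Step i=2: Q has 2 at row 2, column 1; remove 8 from row 2 of P and reverse-bump: 8 enters row 1 and ejects 3. So w(2) = 3. P is now [[8]].
Step i=1: Q has 1 at row 1, column 1; remove that cell from P, ejecting 8. So w(1) = 8. P is now [].

So w = 8 3 6 2 1 5 7 4.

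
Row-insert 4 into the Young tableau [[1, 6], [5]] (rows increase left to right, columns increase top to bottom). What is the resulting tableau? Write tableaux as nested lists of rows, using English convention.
[[1, 4], [5, 6]]

In row 1, 4 replaces 6 (the leftmost entry greater than 4); 6 is bumped to row 2. 6 is appended to row 2. The new tableau is [[1, 4], [5, 6]].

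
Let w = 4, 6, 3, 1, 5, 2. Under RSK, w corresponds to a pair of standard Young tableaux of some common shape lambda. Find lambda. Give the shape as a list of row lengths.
RSK row insertion gives P = [[1, 2], [3, 5], [4, 6]], which has shape [2, 2, 2].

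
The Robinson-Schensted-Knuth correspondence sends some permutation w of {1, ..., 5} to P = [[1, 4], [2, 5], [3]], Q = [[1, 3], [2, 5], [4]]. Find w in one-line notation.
Reverse RSK: for i = n, n-1, ..., 1, locate i in Q, remove the corresponding corner cell from P, and reverse-bump its entry up through P; the value ejected from row 1 is w(i).

So w = 3 2 5 1 4.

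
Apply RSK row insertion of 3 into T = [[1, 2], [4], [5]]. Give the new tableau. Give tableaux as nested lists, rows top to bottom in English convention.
[[1, 2, 3], [4], [5]]

3 is larger than every entry of row 1, so it is appended to row 1. The new tableau is [[1, 2, 3], [4], [5]].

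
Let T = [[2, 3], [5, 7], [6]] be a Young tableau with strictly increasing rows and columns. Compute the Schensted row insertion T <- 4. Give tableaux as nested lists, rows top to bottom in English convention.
4 is larger than every entry of row 1, so it is appended to row 1. The new tableau is [[2, 3, 4], [5, 7], [6]].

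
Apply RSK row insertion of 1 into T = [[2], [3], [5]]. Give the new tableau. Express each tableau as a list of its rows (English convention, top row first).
In row 1, 1 replaces 2 (the leftmost entry greater than 1); 2 is bumped to row 2. In row 2, 2 replaces 3 (the leftmost entry greater than 2); 3 is bumped to row 3. In row 3, 3 replaces 5 (the leftmost entry greater than 3); 5 is bumped to row 4. 5 starts a new row 4. The new tableau is [[1], [2], [3], [5]].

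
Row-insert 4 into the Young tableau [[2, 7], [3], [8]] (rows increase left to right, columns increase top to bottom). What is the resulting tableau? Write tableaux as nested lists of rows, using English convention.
[[2, 4], [3, 7], [8]]

In row 1, 4 replaces 7 (the leftmost entry greater than 4); 7 is bumped to row 2. 7 is appended to row 2. The new tableau is [[2, 4], [3, 7], [8]].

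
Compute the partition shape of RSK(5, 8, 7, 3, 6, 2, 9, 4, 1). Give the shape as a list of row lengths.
[3, 2, 2, 1, 1]

Row-insert each entry into an empty tableau.

After inserting 5: P = [[5]].
After inserting 8: P = [[5, 8]].
After inserting 7: P = [[5, 7], [8]].
After inserting 3: P = [[3, 7], [5], [8]].
After inserting 6: P = [[3, 6], [5, 7], [8]].
After inserting 2: P = [[2, 6], [3, 7], [5], [8]].
After inserting 9: P = [[2, 6, 9], [3, 7], [5], [8]].
After inserting 4: P = [[2, 4, 9], [3, 6], [5, 7], [8]].
After inserting 1: P = [[1, 4, 9], [2, 6], [3, 7], [5], [8]].

The final insertion tableau P = [[1, 4, 9], [2, 6], [3, 7], [5], [8]] has shape [3, 2, 2, 1, 1].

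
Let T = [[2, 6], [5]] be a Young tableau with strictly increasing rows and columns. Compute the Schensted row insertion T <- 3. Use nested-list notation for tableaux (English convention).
In row 1, 3 replaces 6 (the leftmost entry greater than 3); 6 is bumped to row 2. 6 is appended to row 2. The new tableau is [[2, 3], [5, 6]].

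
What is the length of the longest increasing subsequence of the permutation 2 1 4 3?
2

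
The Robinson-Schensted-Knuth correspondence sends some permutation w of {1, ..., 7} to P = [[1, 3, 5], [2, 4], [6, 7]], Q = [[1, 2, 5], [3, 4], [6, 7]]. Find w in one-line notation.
6 7 2 4 5 1 3

Reverse the RSK construction: for i from n down to 1, find the cell of Q containing i, remove the entry at that cell from P, and reverse-bump it up through P; the value ejected from row 1 is w(i).

Step i=7: Q has 7 at row 3, column 2; remove 7 from row 3 of P and reverse-bump: 7 enters row 2 and ejects 4; 4 enters row 1 and ejects 3. So w(7) = 3. P is now [[1, 4, 5], [2, 7], [6]].
Step i=6: Q has 6 at row 3, column 1; remove 6 from row 3 of P and reverse-bump: 6 enters row 2 and ejects 2; 2 enters row 1 and ejects 1. So w(6) = 1. P is now [[2, 4, 5], [6, 7]].
Step i=5: Q has 5 at row 1, column 3; remove that cell from P, ejecting 5. So w(5) = 5. P is now [[2, 4], [6, 7]].
Step i=4: Q has 4 at row 2, column 2; remove 7 from row 2 of P and reverse-bump: 7 enters row 1 and ejects 4. So w(4) = 4. P is now [[2, 7], [6]].
Step i=3: Q has 3 at row 2, column 1; remove 6 from row 2 of P and reverse-bump: 6 enters row 1 and ejects 2. So w(3) = 2. P is now [[6, 7]].
Step i=2: Q has 2 at row 1, column 2; remove that cell from P, ejecting 7. So w(2) = 7. P is now [[6]].
Step i=1: Q has 1 at row 1, column 1; remove that cell from P, ejecting 6. So w(1) = 6. P is now [].

So w = 6 7 2 4 5 1 3.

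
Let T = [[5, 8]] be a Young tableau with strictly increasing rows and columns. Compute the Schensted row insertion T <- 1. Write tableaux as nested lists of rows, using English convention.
[[1, 8], [5]]

In row 1, 1 replaces 5 (the leftmost entry greater than 1); 5 is bumped to row 2. 5 starts a new row 2. The new tableau is [[1, 8], [5]].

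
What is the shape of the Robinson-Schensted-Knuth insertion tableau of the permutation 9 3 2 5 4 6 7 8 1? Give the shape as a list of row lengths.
Row-insert each entry into an empty tableau.

After inserting 9: P = [[9]].
After inserting 3: P = [[3], [9]].
After inserting 2: P = [[2], [3], [9]].
After inserting 5: P = [[2, 5], [3], [9]].
After inserting 4: P = [[2, 4], [3, 5], [9]].
After inserting 6: P = [[2, 4, 6], [3, 5], [9]].
After inserting 7: P = [[2, 4, 6, 7], [3, 5], [9]].
After inserting 8: P = [[2, 4, 6, 7, 8], [3, 5], [9]].
After inserting 1: P = [[1, 4, 6, 7, 8], [2, 5], [3], [9]].

The final insertion tableau P = [[1, 4, 6, 7, 8], [2, 5], [3], [9]] has shape [5, 2, 1, 1].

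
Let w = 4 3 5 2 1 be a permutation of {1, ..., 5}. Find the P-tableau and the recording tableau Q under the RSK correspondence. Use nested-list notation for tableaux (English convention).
P = [[1, 5], [2], [3], [4]], Q = [[1, 3], [2], [4], [5]]

Insert each entry of the permutation into P by Schensted row insertion, recording in Q the position of each new cell.

Insert 4: appended to row 1. P = [[4]].
Insert 3: 3 bumps 4 from row 1; 4 starts row 2. P = [[3], [4]].
Insert 5: appended to row 1. P = [[3, 5], [4]].
Insert 2: 2 bumps 3 from row 1; 3 bumps 4 from row 2; 4 starts row 3. P = [[2, 5], [3], [4]].
Insert 1: 1 bumps 2 from row 1; 2 bumps 3 from row 2; 3 bumps 4 from row 3; 4 starts row 4. P = [[1, 5], [2], [3], [4]].

So P = [[1, 5], [2], [3], [4]], Q = [[1, 3], [2], [4], [5]].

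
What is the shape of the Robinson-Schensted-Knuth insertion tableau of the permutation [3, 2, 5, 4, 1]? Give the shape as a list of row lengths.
RSK row insertion gives P = [[1, 4], [2, 5], [3]], which has shape [2, 2, 1].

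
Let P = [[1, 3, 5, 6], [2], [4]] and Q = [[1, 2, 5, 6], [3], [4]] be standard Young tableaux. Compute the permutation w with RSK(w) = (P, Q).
Reverse the RSK construction: for i from n down to 1, find the cell of Q containing i, remove the entry at that cell from P, and reverse-bump it up through P; the value ejected from row 1 is w(i).

Step i=6: Q has 6 at row 1, column 4; remove that cell from P, ejecting 6. So w(6) = 6. P is now [[1, 3, 5], [2], [4]].
Step i=5: Q has 5 at row 1, column 3; remove that cell from P, ejecting 5. So w(5) = 5. P is now [[1, 3], [2], [4]].
Step i=4: Q has 4 at row 3, column 1; remove 4 from row 3 of P and reverse-bump: 4 enters row 2 and ejects 2; 2 enters row 1 and ejects 1. So w(4) = 1. P is now [[2, 3], [4]].
Step i=3: Q has 3 at row 2, column 1; remove 4 from row 2 of P and reverse-bump: 4 enters row 1 and ejects 3. So w(3) = 3. P is now [[2, 4]].
Step i=2: Q has 2 at row 1, column 2; remove that cell from P, ejecting 4. So w(2) = 4. P is now [[2]].
Step i=1: Q has 1 at row 1, column 1; remove that cell from P, ejecting 2. So w(1) = 2. P is now [].

So w = 2 4 3 1 5 6.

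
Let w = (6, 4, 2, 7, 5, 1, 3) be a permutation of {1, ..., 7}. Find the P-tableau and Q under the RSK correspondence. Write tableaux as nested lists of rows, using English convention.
P = [[1, 3], [2, 5], [4, 7], [6]], Q = [[1, 4], [2, 5], [3, 7], [6]]

Insert each entry of the permutation into P by Schensted row insertion, recording in Q the position of each new cell.

Insert 6: appended to row 1. P = [[6]], Q = [[1]].
Insert 4: 4 bumps 6 from row 1; 6 starts row 2. P = [[4], [6]], Q = [[1], [2]].
Insert 2: 2 bumps 4 from row 1; 4 bumps 6 from row 2; 6 starts row 3. P = [[2], [4], [6]], Q = [[1], [2], [3]].
Insert 7: appended to row 1. P = [[2, 7], [4], [6]], Q = [[1, 4], [2], [3]].
Insert 5: 5 bumps 7 from row 1; 7 appends to row 2. P = [[2, 5], [4, 7], [6]], Q = [[1, 4], [2, 5], [3]].
Insert 1: 1 bumps 2 from row 1; 2 bumps 4 from row 2; 4 bumps 6 from row 3; 6 starts row 4. P = [[1, 5], [2, 7], [4], [6]], Q = [[1, 4], [2, 5], [3], [6]].
Insert 3: 3 bumps 5 from row 1; 5 bumps 7 from row 2; 7 appends to row 3. P = [[1, 3], [2, 5], [4, 7], [6]], Q = [[1, 4], [2, 5], [3, 7], [6]].

So P = [[1, 3], [2, 5], [4, 7], [6]], Q = [[1, 4], [2, 5], [3, 7], [6]].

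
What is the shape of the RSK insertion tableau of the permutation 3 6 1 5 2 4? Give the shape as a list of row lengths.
[3, 2, 1]

Row-insert each entry into an empty tableau.

After inserting 3: P = [[3]].
After inserting 6: P = [[3, 6]].
After inserting 1: P = [[1, 6], [3]].
After inserting 5: P = [[1, 5], [3, 6]].
After inserting 2: P = [[1, 2], [3, 5], [6]].
After inserting 4: P = [[1, 2, 4], [3, 5], [6]].

The final insertion tableau P = [[1, 2, 4], [3, 5], [6]] has shape [3, 2, 1].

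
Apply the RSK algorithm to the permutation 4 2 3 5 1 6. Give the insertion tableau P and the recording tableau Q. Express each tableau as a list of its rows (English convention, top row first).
Insert each entry of the permutation into P by Schensted row insertion, recording in Q the position of each new cell.

Insert 4: appended to row 1. P = [[4]].
Insert 2: 2 bumps 4 from row 1; 4 starts row 2. P = [[2], [4]].
Insert 3: appended to row 1. P = [[2, 3], [4]].
Insert 5: appended to row 1. P = [[2, 3, 5], [4]].
Insert 1: 1 bumps 2 from row 1; 2 bumps 4 from row 2; 4 starts row 3. P = [[1, 3, 5], [2], [4]].
Insert 6: appended to row 1. P = [[1, 3, 5, 6], [2], [4]].

So P = [[1, 3, 5, 6], [2], [4]], Q = [[1, 3, 4, 6], [2], [5]].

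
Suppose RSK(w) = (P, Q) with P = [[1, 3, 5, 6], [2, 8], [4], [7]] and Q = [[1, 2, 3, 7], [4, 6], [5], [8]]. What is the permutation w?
2 7 8 4 3 5 6 1

Reverse the RSK construction: for i from n down to 1, find the cell of Q containing i, remove the entry at that cell from P, and reverse-bump it up through P; the value ejected from row 1 is w(i).

Step i=8: Q has 8 at row 4, column 1; remove 7 from row 4 of P and reverse-bump: 7 enters row 3 and ejects 4; 4 enters row 2 and ejects 2; 2 enters row 1 and ejects 1. So w(8) = 1. P is now [[2, 3, 5, 6], [4, 8], [7]].
Step i=7: Q has 7 at row 1, column 4; remove that cell from P, ejecting 6. So w(7) = 6. P is now [[2, 3, 5], [4, 8], [7]].
Step i=6: Q has 6 at row 2, column 2; remove 8 from row 2 of P and reverse-bump: 8 enters row 1 and ejects 5. So w(6) = 5. P is now [[2, 3, 8], [4], [7]].
Step i=5: Q has 5 at row 3, column 1; remove 7 from row 3 of P and reverse-bump: 7 enters row 2 and ejects 4; 4 enters row 1 and ejects 3. So w(5) = 3. P is now [[2, 4, 8], [7]].
Step i=4: Q has 4 at row 2, column 1; remove 7 from row 2 of P and reverse-bump: 7 enters row 1 and ejects 4. So w(4) = 4. P is now [[2, 7, 8]].
Step i=3: Q has 3 at row 1, column 3; remove that cell from P, ejecting 8. So w(3) = 8. P is now [[2, 7]].
Step i=2: Q has 2 at row 1, column 2; remove that cell from P, ejecting 7. So w(2) = 7. P is now [[2]].
Step i=1: Q has 1 at row 1, column 1; remove that cell from P, ejecting 2. So w(1) = 2. P is now [].

So w = 2 7 8 4 3 5 6 1.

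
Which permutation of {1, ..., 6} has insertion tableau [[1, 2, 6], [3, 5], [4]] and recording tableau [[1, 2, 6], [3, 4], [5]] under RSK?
4 5 1 3 2 6

Reverse the RSK construction: for i from n down to 1, find the cell of Q containing i, remove the entry at that cell from P, and reverse-bump it up through P; the value ejected from row 1 is w(i).

Step i=6: Q has 6 at row 1, column 3; remove that cell from P, ejecting 6. So w(6) = 6. P is now [[1, 2], [3, 5], [4]].
Step i=5: Q has 5 at row 3, column 1; remove 4 from row 3 of P and reverse-bump: 4 enters row 2 and ejects 3; 3 enters row 1 and ejects 2. So w(5) = 2. P is now [[1, 3], [4, 5]].
Step i=4: Q has 4 at row 2, column 2; remove 5 from row 2 of P and reverse-bump: 5 enters row 1 and ejects 3. So w(4) = 3. P is now [[1, 5], [4]].
Step i=3: Q has 3 at row 2, column 1; remove 4 from row 2 of P and reverse-bump: 4 enters row 1 and ejects 1. So w(3) = 1. P is now [[4, 5]].
Step i=2: Q has 2 at row 1, column 2; remove that cell from P, ejecting 5. So w(2) = 5. P is now [[4]].
Step i=1: Q has 1 at row 1, column 1; remove that cell from P, ejecting 4. So w(1) = 4. P is now [].

So w = 4 5 1 3 2 6.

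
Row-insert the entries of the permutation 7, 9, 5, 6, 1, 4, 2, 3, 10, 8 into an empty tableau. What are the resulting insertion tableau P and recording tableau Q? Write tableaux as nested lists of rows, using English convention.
P = [[1, 2, 3, 8], [4, 6, 10], [5, 9], [7]], Q = [[1, 2, 8, 9], [3, 4, 10], [5, 6], [7]]

Insert each entry of the permutation into P by Schensted row insertion, recording in Q the position of each new cell.

Insert 7: appended to row 1. P = [[7]], Q = [[1]].
Insert 9: appended to row 1. P = [[7, 9]], Q = [[1, 2]].
Insert 5: 5 bumps 7 from row 1; 7 starts row 2. P = [[5, 9], [7]], Q = [[1, 2], [3]].
Insert 6: 6 bumps 9 from row 1; 9 appends to row 2. P = [[5, 6], [7, 9]], Q = [[1, 2], [3, 4]].
Insert 1: 1 bumps 5 from row 1; 5 bumps 7 from row 2; 7 starts row 3. P = [[1, 6], [5, 9], [7]], Q = [[1, 2], [3, 4], [5]].
Insert 4: 4 bumps 6 from row 1; 6 bumps 9 from row 2; 9 appends to row 3. P = [[1, 4], [5, 6], [7, 9]], Q = [[1, 2], [3, 4], [5, 6]].
Insert 2: 2 bumps 4 from row 1; 4 bumps 5 from row 2; 5 bumps 7 from row 3; 7 starts row 4. P = [[1, 2], [4, 6], [5, 9], [7]], Q = [[1, 2], [3, 4], [5, 6], [7]].
Insert 3: appended to row 1. P = [[1, 2, 3], [4, 6], [5, 9], [7]], Q = [[1, 2, 8], [3, 4], [5, 6], [7]].
Insert 10: appended to row 1. P = [[1, 2, 3, 10], [4, 6], [5, 9], [7]], Q = [[1, 2, 8, 9], [3, 4], [5, 6], [7]].
Insert 8: 8 bumps 10 from row 1; 10 appends to row 2. P = [[1, 2, 3, 8], [4, 6, 10], [5, 9], [7]], Q = [[1, 2, 8, 9], [3, 4, 10], [5, 6], [7]].

So P = [[1, 2, 3, 8], [4, 6, 10], [5, 9], [7]], Q = [[1, 2, 8, 9], [3, 4, 10], [5, 6], [7]].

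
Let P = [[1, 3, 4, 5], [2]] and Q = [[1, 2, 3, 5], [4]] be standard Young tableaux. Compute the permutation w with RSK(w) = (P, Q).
2 3 4 1 5

Reverse RSK: for i = n, n-1, ..., 1, locate i in Q, remove the corresponding corner cell from P, and reverse-bump its entry up through P; the value ejected from row 1 is w(i).

So w = 2 3 4 1 5.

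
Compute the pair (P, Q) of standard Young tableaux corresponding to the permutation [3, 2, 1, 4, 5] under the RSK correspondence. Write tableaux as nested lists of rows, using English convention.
P = [[1, 4, 5], [2], [3]], Q = [[1, 4, 5], [2], [3]]

Insert each entry of the permutation into P by Schensted row insertion, recording in Q the position of each new cell.

Insert 3: appended to row 1. P = [[3]].
Insert 2: 2 bumps 3 from row 1; 3 starts row 2. P = [[2], [3]].
Insert 1: 1 bumps 2 from row 1; 2 bumps 3 from row 2; 3 starts row 3. P = [[1], [2], [3]].
Insert 4: appended to row 1. P = [[1, 4], [2], [3]].
Insert 5: appended to row 1. P = [[1, 4, 5], [2], [3]].

So P = [[1, 4, 5], [2], [3]], Q = [[1, 4, 5], [2], [3]].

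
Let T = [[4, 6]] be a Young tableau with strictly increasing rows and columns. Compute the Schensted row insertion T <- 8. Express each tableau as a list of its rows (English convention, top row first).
8 is larger than every entry of row 1, so it is appended to row 1. The new tableau is [[4, 6, 8]].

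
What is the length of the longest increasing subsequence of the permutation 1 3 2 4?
3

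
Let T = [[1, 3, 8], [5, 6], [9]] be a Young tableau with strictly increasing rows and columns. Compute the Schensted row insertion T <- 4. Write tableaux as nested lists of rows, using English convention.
[[1, 3, 4], [5, 6, 8], [9]]

In row 1, 4 replaces 8 (the leftmost entry greater than 4); 8 is bumped to row 2. 8 is appended to row 2. The new tableau is [[1, 3, 4], [5, 6, 8], [9]].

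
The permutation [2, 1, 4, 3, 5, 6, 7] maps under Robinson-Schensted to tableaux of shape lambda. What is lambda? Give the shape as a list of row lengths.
[5, 2]

Row-insert each entry into an empty tableau.

After inserting 2: P = [[2]].
After inserting 1: P = [[1], [2]].
After inserting 4: P = [[1, 4], [2]].
After inserting 3: P = [[1, 3], [2, 4]].
After inserting 5: P = [[1, 3, 5], [2, 4]].
After inserting 6: P = [[1, 3, 5, 6], [2, 4]].
After inserting 7: P = [[1, 3, 5, 6, 7], [2, 4]].

The final insertion tableau P = [[1, 3, 5, 6, 7], [2, 4]] has shape [5, 2].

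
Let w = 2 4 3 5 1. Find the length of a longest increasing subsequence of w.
3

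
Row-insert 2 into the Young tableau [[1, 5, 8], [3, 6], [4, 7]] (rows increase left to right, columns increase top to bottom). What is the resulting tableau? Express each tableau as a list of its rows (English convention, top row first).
In row 1, 2 replaces 5 (the leftmost entry greater than 2); 5 is bumped to row 2. In row 2, 5 replaces 6 (the leftmost entry greater than 5); 6 is bumped to row 3. In row 3, 6 replaces 7 (the leftmost entry greater than 6); 7 is bumped to row 4. 7 starts a new row 4. The new tableau is [[1, 2, 8], [3, 5], [4, 6], [7]].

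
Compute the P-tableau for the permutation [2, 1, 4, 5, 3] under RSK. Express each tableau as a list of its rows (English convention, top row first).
P = [[1, 3, 5], [2, 4]]

After inserting 2: P = [[2]].
After inserting 1: P = [[1], [2]].
After inserting 4: P = [[1, 4], [2]].
After inserting 5: P = [[1, 4, 5], [2]].
After inserting 3: P = [[1, 3, 5], [2, 4]].

So P = [[1, 3, 5], [2, 4]].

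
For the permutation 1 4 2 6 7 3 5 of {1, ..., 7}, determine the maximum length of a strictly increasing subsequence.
4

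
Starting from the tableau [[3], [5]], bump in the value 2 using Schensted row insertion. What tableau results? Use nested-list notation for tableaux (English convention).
[[2], [3], [5]]

In row 1, 2 replaces 3 (the leftmost entry greater than 2); 3 is bumped to row 2. In row 2, 3 replaces 5 (the leftmost entry greater than 3); 5 is bumped to row 3. 5 starts a new row 3. The new tableau is [[2], [3], [5]].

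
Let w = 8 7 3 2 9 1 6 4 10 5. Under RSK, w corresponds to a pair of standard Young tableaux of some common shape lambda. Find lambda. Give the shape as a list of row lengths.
Row-insert each entry into an empty tableau.

After inserting 8: P = [[8]].
After inserting 7: P = [[7], [8]].
After inserting 3: P = [[3], [7], [8]].
After inserting 2: P = [[2], [3], [7], [8]].
After inserting 9: P = [[2, 9], [3], [7], [8]].
After inserting 1: P = [[1, 9], [2], [3], [7], [8]].
After inserting 6: P = [[1, 6], [2, 9], [3], [7], [8]].
After inserting 4: P = [[1, 4], [2, 6], [3, 9], [7], [8]].
After inserting 10: P = [[1, 4, 10], [2, 6], [3, 9], [7], [8]].
After inserting 5: P = [[1, 4, 5], [2, 6, 10], [3, 9], [7], [8]].

The final insertion tableau P = [[1, 4, 5], [2, 6, 10], [3, 9], [7], [8]] has shape [3, 3, 2, 1, 1].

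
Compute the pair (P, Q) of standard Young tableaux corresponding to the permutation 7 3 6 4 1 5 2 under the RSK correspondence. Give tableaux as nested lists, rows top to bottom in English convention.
Insert each entry of the permutation into P by Schensted row insertion, recording in Q the position of each new cell.

Insert 7: appended to row 1. P = [[7]].
Insert 3: 3 bumps 7 from row 1; 7 starts row 2. P = [[3], [7]].
Insert 6: appended to row 1. P = [[3, 6], [7]].
Insert 4: 4 bumps 6 from row 1; 6 bumps 7 from row 2; 7 starts row 3. P = [[3, 4], [6], [7]].
Insert 1: 1 bumps 3 from row 1; 3 bumps 6 from row 2; 6 bumps 7 from row 3; 7 starts row 4. P = [[1, 4], [3], [6], [7]].
Insert 5: appended to row 1. P = [[1, 4, 5], [3], [6], [7]].
Insert 2: 2 bumps 4 from row 1; 4 appends to row 2. P = [[1, 2, 5], [3, 4], [6], [7]].

So P = [[1, 2, 5], [3, 4], [6], [7]], Q = [[1, 3, 6], [2, 7], [4], [5]].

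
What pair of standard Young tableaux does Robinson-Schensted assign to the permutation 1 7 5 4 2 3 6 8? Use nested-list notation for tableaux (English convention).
Insert each entry of the permutation into P by Schensted row insertion, recording in Q the position of each new cell.

Insert 1: appended to row 1. P = [[1]].
Insert 7: appended to row 1. P = [[1, 7]].
Insert 5: 5 bumps 7 from row 1; 7 starts row 2. P = [[1, 5], [7]].
Insert 4: 4 bumps 5 from row 1; 5 bumps 7 from row 2; 7 starts row 3. P = [[1, 4], [5], [7]].
Insert 2: 2 bumps 4 from row 1; 4 bumps 5 from row 2; 5 bumps 7 from row 3; 7 starts row 4. P = [[1, 2], [4], [5], [7]].
Insert 3: appended to row 1. P = [[1, 2, 3], [4], [5], [7]].
Insert 6: appended to row 1. P = [[1, 2, 3, 6], [4], [5], [7]].
Insert 8: appended to row 1. P = [[1, 2, 3, 6, 8], [4], [5], [7]].

So P = [[1, 2, 3, 6, 8], [4], [5], [7]], Q = [[1, 2, 6, 7, 8], [3], [4], [5]].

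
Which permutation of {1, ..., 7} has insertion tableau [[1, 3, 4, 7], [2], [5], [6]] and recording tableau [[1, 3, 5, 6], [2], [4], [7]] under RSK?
Reverse RSK: for i = n, n-1, ..., 1, locate i in Q, remove the corresponding corner cell from P, and reverse-bump its entry up through P; the value ejected from row 1 is w(i).

So w = 6 2 5 3 4 7 1.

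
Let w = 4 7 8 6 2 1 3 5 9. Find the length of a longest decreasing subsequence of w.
4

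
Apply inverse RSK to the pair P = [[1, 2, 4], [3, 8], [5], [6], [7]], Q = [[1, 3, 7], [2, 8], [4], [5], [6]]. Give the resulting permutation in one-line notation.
7 1 6 5 3 2 8 4

Reverse RSK: for i = n, n-1, ..., 1, locate i in Q, remove the corresponding corner cell from P, and reverse-bump its entry up through P; the value ejected from row 1 is w(i).

So w = 7 1 6 5 3 2 8 4.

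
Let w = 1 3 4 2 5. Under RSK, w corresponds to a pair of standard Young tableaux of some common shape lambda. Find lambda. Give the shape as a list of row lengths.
Row-insert each entry into an empty tableau.

After inserting 1: P = [[1]].
After inserting 3: P = [[1, 3]].
After inserting 4: P = [[1, 3, 4]].
After inserting 2: P = [[1, 2, 4], [3]].
After inserting 5: P = [[1, 2, 4, 5], [3]].

The final insertion tableau P = [[1, 2, 4, 5], [3]] has shape [4, 1].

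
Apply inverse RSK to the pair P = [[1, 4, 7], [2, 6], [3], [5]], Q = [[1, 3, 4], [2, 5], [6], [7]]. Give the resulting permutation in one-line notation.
5 3 6 7 4 2 1

Reverse the RSK construction: for i from n down to 1, find the cell of Q containing i, remove the entry at that cell from P, and reverse-bump it up through P; the value ejected from row 1 is w(i).

Step i=7: Q has 7 at row 4, column 1; remove 5 from row 4 of P and reverse-bump: 5 enters row 3 and ejects 3; 3 enters row 2 and ejects 2; 2 enters row 1 and ejects 1. So w(7) = 1. P is now [[2, 4, 7], [3, 6], [5]].
Step i=6: Q has 6 at row 3, column 1; remove 5 from row 3 of P and reverse-bump: 5 enters row 2 and ejects 3; 3 enters row 1 and ejects 2. So w(6) = 2. P is now [[3, 4, 7], [5, 6]].
Step i=5: Q has 5 at row 2, column 2; remove 6 from row 2 of P and reverse-bump: 6 enters row 1 and ejects 4. So w(5) = 4. P is now [[3, 6, 7], [5]].
Step i=4: Q has 4 at row 1, column 3; remove that cell from P, ejecting 7. So w(4) = 7. P is now [[3, 6], [5]].
Step i=3: Q has 3 at row 1, column 2; remove that cell from P, ejecting 6. So w(3) = 6. P is now [[3], [5]].
Step i=2: Q has 2 at row 2, column 1; remove 5 from row 2 of P and reverse-bump: 5 enters row 1 and ejects 3. So w(2) = 3. P is now [[5]].
Step i=1: Q has 1 at row 1, column 1; remove that cell from P, ejecting 5. So w(1) = 5. P is now [].

So w = 5 3 6 7 4 2 1.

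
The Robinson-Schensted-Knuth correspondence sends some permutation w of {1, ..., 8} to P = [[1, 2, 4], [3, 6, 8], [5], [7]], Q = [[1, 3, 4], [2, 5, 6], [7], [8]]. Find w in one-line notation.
Reverse the RSK construction: for i from n down to 1, find the cell of Q containing i, remove the entry at that cell from P, and reverse-bump it up through P; the value ejected from row 1 is w(i).

Step i=8: Q has 8 at row 4, column 1; remove 7 from row 4 of P and reverse-bump: 7 enters row 3 and ejects 5; 5 enters row 2 and ejects 3; 3 enters row 1 and ejects 2. So w(8) = 2. P is now [[1, 3, 4], [5, 6, 8], [7]].
Step i=7: Q has 7 at row 3, column 1; remove 7 from row 3 of P and reverse-bump: 7 enters row 2 and ejects 6; 6 enters row 1 and ejects 4. So w(7) = 4. P is now [[1, 3, 6], [5, 7, 8]].
Step i=6: Q has 6 at row 2, column 3; remove 8 from row 2 of P and reverse-bump: 8 enters row 1 and ejects 6. So w(6) = 6. P is now [[1, 3, 8], [5, 7]].
Step i=5: Q has 5 at row 2, column 2; remove 7 from row 2 of P and reverse-bump: 7 enters row 1 and ejects 3. So w(5) = 3. P is now [[1, 7, 8], [5]].
Step i=4: Q has 4 at row 1, column 3; remove that cell from P, ejecting 8. So w(4) = 8. P is now [[1, 7], [5]].
Step i=3: Q has 3 at row 1, column 2; remove that cell from P, ejecting 7. So w(3) = 7. P is now [[1], [5]].
Step i=2: Q has 2 at row 2, column 1; remove 5 from row 2 of P and reverse-bump: 5 enters row 1 and ejects 1. So w(2) = 1. P is now [[5]].
Step i=1: Q has 1 at row 1, column 1; remove that cell from P, ejecting 5. So w(1) = 5. P is now [].

So w = 5 1 7 8 3 6 4 2.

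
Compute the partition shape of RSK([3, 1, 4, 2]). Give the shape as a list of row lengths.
Row-insert each entry into an empty tableau.

After inserting 3: P = [[3]].
After inserting 1: P = [[1], [3]].
After inserting 4: P = [[1, 4], [3]].
After inserting 2: P = [[1, 2], [3, 4]].

The final insertion tableau P = [[1, 2], [3, 4]] has shape [2, 2].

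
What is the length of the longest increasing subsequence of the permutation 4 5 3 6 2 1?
3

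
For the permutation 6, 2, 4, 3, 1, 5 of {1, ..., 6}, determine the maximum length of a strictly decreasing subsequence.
4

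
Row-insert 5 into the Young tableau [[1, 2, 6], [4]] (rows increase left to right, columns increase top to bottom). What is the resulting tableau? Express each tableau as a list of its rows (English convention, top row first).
In row 1, 5 replaces 6 (the leftmost entry greater than 5); 6 is bumped to row 2. 6 is appended to row 2. The new tableau is [[1, 2, 5], [4, 6]].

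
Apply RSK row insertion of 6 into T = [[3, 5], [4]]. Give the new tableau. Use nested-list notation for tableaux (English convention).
6 is larger than every entry of row 1, so it is appended to row 1. The new tableau is [[3, 5, 6], [4]].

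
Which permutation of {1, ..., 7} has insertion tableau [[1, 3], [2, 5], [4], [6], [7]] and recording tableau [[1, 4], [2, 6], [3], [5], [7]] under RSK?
7 6 4 5 2 3 1

Reverse the RSK construction: for i from n down to 1, find the cell of Q containing i, remove the entry at that cell from P, and reverse-bump it up through P; the value ejected from row 1 is w(i).

Step i=7: Q has 7 at row 5, column 1; remove 7 from row 5 of P and reverse-bump: 7 enters row 4 and ejects 6; 6 enters row 3 and ejects 4; 4 enters row 2 and ejects 2; 2 enters row 1 and ejects 1. So w(7) = 1. P is now [[2, 3], [4, 5], [6], [7]].
Step i=6: Q has 6 at row 2, column 2; remove 5 from row 2 of P and reverse-bump: 5 enters row 1 and ejects 3. So w(6) = 3. P is now [[2, 5], [4], [6], [7]].
Step i=5: Q has 5 at row 4, column 1; remove 7 from row 4 of P and reverse-bump: 7 enters row 3 and ejects 6; 6 enters row 2 and ejects 4; 4 enters row 1 and ejects 2. So w(5) = 2. P is now [[4, 5], [6], [7]].
Step i=4: Q has 4 at row 1, column 2; remove that cell from P, ejecting 5. So w(4) = 5. P is now [[4], [6], [7]].
Step i=3: Q has 3 at row 3, column 1; remove 7 from row 3 of P and reverse-bump: 7 enters row 2 and ejects 6; 6 enters row 1 and ejects 4. So w(3) = 4. P is now [[6], [7]].
Step i=2: Q has 2 at row 2, column 1; remove 7 from row 2 of P and reverse-bump: 7 enters row 1 and ejects 6. So w(2) = 6. P is now [[7]].
Step i=1: Q has 1 at row 1, column 1; remove that cell from P, ejecting 7. So w(1) = 7. P is now [].

So w = 7 6 4 5 2 3 1.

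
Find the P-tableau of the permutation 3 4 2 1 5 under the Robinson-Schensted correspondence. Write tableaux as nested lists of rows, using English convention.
Insert 3: appended to row 1. P = [[3]].
Insert 4: appended to row 1. P = [[3, 4]].
Insert 2: 2 bumps 3 from row 1; 3 starts row 2. P = [[2, 4], [3]].
Insert 1: 1 bumps 2 from row 1; 2 bumps 3 from row 2; 3 starts row 3. P = [[1, 4], [2], [3]].
Insert 5: appended to row 1. P = [[1, 4, 5], [2], [3]].

So P = [[1, 4, 5], [2], [3]].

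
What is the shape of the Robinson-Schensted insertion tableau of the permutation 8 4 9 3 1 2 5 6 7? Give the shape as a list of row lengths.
[5, 2, 1, 1]

Row-insert each entry into an empty tableau.

After inserting 8: P = [[8]].
After inserting 4: P = [[4], [8]].
After inserting 9: P = [[4, 9], [8]].
After inserting 3: P = [[3, 9], [4], [8]].
After inserting 1: P = [[1, 9], [3], [4], [8]].
After inserting 2: P = [[1, 2], [3, 9], [4], [8]].
After inserting 5: P = [[1, 2, 5], [3, 9], [4], [8]].
After inserting 6: P = [[1, 2, 5, 6], [3, 9], [4], [8]].
After inserting 7: P = [[1, 2, 5, 6, 7], [3, 9], [4], [8]].

The final insertion tableau P = [[1, 2, 5, 6, 7], [3, 9], [4], [8]] has shape [5, 2, 1, 1].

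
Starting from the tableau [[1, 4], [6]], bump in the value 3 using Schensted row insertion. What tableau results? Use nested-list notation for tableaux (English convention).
[[1, 3], [4], [6]]

In row 1, 3 replaces 4 (the leftmost entry greater than 3); 4 is bumped to row 2. In row 2, 4 replaces 6 (the leftmost entry greater than 4); 6 is bumped to row 3. 6 starts a new row 3. The new tableau is [[1, 3], [4], [6]].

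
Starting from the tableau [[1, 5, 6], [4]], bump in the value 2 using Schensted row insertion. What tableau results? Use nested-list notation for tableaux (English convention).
[[1, 2, 6], [4, 5]]

In row 1, 2 replaces 5 (the leftmost entry greater than 2); 5 is bumped to row 2. 5 is appended to row 2. The new tableau is [[1, 2, 6], [4, 5]].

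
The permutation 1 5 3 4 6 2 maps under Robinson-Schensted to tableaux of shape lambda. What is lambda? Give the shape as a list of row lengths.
[4, 1, 1]

Row-insert each entry into an empty tableau.

After inserting 1: P = [[1]].
After inserting 5: P = [[1, 5]].
After inserting 3: P = [[1, 3], [5]].
After inserting 4: P = [[1, 3, 4], [5]].
After inserting 6: P = [[1, 3, 4, 6], [5]].
After inserting 2: P = [[1, 2, 4, 6], [3], [5]].

The final insertion tableau P = [[1, 2, 4, 6], [3], [5]] has shape [4, 1, 1].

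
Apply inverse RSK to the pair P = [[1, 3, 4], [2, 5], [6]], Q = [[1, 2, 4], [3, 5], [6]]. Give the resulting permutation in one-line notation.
2 3 1 6 5 4

Reverse the RSK construction: for i from n down to 1, find the cell of Q containing i, remove the entry at that cell from P, and reverse-bump it up through P; the value ejected from row 1 is w(i).

Step i=6: Q has 6 at row 3, column 1; remove 6 from row 3 of P and reverse-bump: 6 enters row 2 and ejects 5; 5 enters row 1 and ejects 4. So w(6) = 4. P is now [[1, 3, 5], [2, 6]].
Step i=5: Q has 5 at row 2, column 2; remove 6 from row 2 of P and reverse-bump: 6 enters row 1 and ejects 5. So w(5) = 5. P is now [[1, 3, 6], [2]].
Step i=4: Q has 4 at row 1, column 3; remove that cell from P, ejecting 6. So w(4) = 6. P is now [[1, 3], [2]].
Step i=3: Q has 3 at row 2, column 1; remove 2 from row 2 of P and reverse-bump: 2 enters row 1 and ejects 1. So w(3) = 1. P is now [[2, 3]].
Step i=2: Q has 2 at row 1, column 2; remove that cell from P, ejecting 3. So w(2) = 3. P is now [[2]].
Step i=1: Q has 1 at row 1, column 1; remove that cell from P, ejecting 2. So w(1) = 2. P is now [].

So w = 2 3 1 6 5 4.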